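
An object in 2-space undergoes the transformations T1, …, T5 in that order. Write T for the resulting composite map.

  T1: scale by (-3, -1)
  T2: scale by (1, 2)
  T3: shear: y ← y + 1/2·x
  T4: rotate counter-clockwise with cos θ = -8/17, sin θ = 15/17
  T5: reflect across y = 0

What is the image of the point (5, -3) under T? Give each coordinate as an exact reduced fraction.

T(p) = (285/34, 213/17)

T1 scale by (-3, -1): (5, -3) → (-15, 3)
T2 scale by (1, 2): (-15, 3) → (-15, 6)
T3 shear: y ← y + 1/2·x: (-15, 6) → (-15, -3/2)
T4 rotate counter-clockwise with cos θ = -8/17, sin θ = 15/17: (-15, -3/2) → (285/34, -213/17)
T5 reflect across y = 0: (285/34, -213/17) → (285/34, 213/17)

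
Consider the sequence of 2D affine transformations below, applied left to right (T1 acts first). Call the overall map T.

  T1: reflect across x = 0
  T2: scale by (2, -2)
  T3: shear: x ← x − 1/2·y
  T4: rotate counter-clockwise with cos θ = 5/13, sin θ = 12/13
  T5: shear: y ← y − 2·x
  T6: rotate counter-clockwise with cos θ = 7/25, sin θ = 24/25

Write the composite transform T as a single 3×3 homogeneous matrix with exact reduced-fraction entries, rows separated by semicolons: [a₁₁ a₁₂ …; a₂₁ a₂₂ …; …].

T1 = [-1 0 0; 0 1 0; 0 0 1]
T2·T1 = [-2 0 0; 0 -2 0; 0 0 1]
T3·…·T1 = [-2 1 0; 0 -2 0; 0 0 1]
T4·…·T1 = [-10/13 29/13 0; -24/13 2/13 0; 0 0 1]
T5·…·T1 = [-10/13 29/13 0; -4/13 -56/13 0; 0 0 1]
T6·…·T1 = [2/25 119/25 0; -268/325 304/325 0; 0 0 1]

T = [2/25 119/25 0; -268/325 304/325 0; 0 0 1]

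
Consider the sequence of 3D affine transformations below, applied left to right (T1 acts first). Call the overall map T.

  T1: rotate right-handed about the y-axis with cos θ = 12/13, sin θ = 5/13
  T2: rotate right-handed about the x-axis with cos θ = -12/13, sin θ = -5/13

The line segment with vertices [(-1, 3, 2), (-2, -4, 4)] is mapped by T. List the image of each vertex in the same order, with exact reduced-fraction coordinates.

T1 rotate right-handed about the y-axis with cos θ = 12/13, sin θ = 5/13: (-1, 3, 2) → (-2/13, 3, 29/13); (-2, -4, 4) → (-4/13, -4, 58/13)
T2 rotate right-handed about the x-axis with cos θ = -12/13, sin θ = -5/13: (-2/13, 3, 29/13) → (-2/13, -323/169, -543/169); (-4/13, -4, 58/13) → (-4/13, 914/169, -436/169)

image vertices: (-2/13, -323/169, -543/169), (-4/13, 914/169, -436/169)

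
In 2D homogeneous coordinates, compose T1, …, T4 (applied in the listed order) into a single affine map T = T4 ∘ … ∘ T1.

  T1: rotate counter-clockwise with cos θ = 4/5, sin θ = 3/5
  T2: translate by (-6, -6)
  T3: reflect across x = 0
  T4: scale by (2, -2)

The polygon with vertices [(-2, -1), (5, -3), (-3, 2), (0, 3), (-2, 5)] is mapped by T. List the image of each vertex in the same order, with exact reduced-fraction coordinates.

image vertices: (14, 16), (2/5, 54/5), (96/5, 62/5), (78/5, 36/5), (106/5, 32/5)

T1 rotate counter-clockwise with cos θ = 4/5, sin θ = 3/5: (-2, -1) → (-1, -2); (5, -3) → (29/5, 3/5); (-3, 2) → (-18/5, -1/5); (0, 3) → (-9/5, 12/5); (-2, 5) → (-23/5, 14/5)
T2 translate by (-6, -6): (-1, -2) → (-7, -8); (29/5, 3/5) → (-1/5, -27/5); (-18/5, -1/5) → (-48/5, -31/5); (-9/5, 12/5) → (-39/5, -18/5); (-23/5, 14/5) → (-53/5, -16/5)
T3 reflect across x = 0: (-7, -8) → (7, -8); (-1/5, -27/5) → (1/5, -27/5); (-48/5, -31/5) → (48/5, -31/5); (-39/5, -18/5) → (39/5, -18/5); (-53/5, -16/5) → (53/5, -16/5)
T4 scale by (2, -2): (7, -8) → (14, 16); (1/5, -27/5) → (2/5, 54/5); (48/5, -31/5) → (96/5, 62/5); (39/5, -18/5) → (78/5, 36/5); (53/5, -16/5) → (106/5, 32/5)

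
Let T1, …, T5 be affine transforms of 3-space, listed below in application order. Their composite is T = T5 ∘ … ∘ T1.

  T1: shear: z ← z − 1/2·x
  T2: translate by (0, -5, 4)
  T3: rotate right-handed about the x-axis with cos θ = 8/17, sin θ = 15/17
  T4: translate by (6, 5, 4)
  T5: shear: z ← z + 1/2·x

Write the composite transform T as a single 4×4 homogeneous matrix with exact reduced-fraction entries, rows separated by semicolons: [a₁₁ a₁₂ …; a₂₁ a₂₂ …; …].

T = [1 0 0 6; 15/34 8/17 -15/17 -15/17; 9/34 15/17 8/17 76/17; 0 0 0 1]

T1 = [1 0 0 0; 0 1 0 0; -1/2 0 1 0; 0 0 0 1]
T2·T1 = [1 0 0 0; 0 1 0 -5; -1/2 0 1 4; 0 0 0 1]
T3·…·T1 = [1 0 0 0; 15/34 8/17 -15/17 -100/17; -4/17 15/17 8/17 -43/17; 0 0 0 1]
T4·…·T1 = [1 0 0 6; 15/34 8/17 -15/17 -15/17; -4/17 15/17 8/17 25/17; 0 0 0 1]
T5·…·T1 = [1 0 0 6; 15/34 8/17 -15/17 -15/17; 9/34 15/17 8/17 76/17; 0 0 0 1]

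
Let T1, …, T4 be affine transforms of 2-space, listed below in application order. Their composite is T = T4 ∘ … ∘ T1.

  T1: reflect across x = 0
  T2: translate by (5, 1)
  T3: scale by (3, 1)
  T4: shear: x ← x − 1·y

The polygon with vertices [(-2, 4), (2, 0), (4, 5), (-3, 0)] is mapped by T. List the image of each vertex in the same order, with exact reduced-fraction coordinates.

image vertices: (16, 5), (8, 1), (-3, 6), (23, 1)

T1 reflect across x = 0: (-2, 4) → (2, 4); (2, 0) → (-2, 0); (4, 5) → (-4, 5); (-3, 0) → (3, 0)
T2 translate by (5, 1): (2, 4) → (7, 5); (-2, 0) → (3, 1); (-4, 5) → (1, 6); (3, 0) → (8, 1)
T3 scale by (3, 1): (7, 5) → (21, 5); (3, 1) → (9, 1); (1, 6) → (3, 6); (8, 1) → (24, 1)
T4 shear: x ← x − 1·y: (21, 5) → (16, 5); (9, 1) → (8, 1); (3, 6) → (-3, 6); (24, 1) → (23, 1)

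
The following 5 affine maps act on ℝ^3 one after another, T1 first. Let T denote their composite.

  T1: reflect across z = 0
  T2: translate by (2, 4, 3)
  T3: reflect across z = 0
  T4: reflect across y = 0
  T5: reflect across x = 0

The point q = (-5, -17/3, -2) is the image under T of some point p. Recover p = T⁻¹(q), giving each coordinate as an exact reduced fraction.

p = (3, 5/3, 1)

T1 = [1 0 0 0; 0 1 0 0; 0 0 -1 0; 0 0 0 1]
T2·T1 = [1 0 0 2; 0 1 0 4; 0 0 -1 3; 0 0 0 1]
T3·…·T1 = [1 0 0 2; 0 1 0 4; 0 0 1 -3; 0 0 0 1]
T4·…·T1 = [1 0 0 2; 0 -1 0 -4; 0 0 1 -3; 0 0 0 1]
T5·…·T1 = [-1 0 0 -2; 0 -1 0 -4; 0 0 1 -3; 0 0 0 1]
det M = 1; M⁻¹ = [-1 0 0 -2; 0 -1 0 -4; 0 0 1 3; 0 0 0 1]
M⁻¹ · (-5, -17/3, -2)ᵀ = (3, 5/3, 1)ᵀ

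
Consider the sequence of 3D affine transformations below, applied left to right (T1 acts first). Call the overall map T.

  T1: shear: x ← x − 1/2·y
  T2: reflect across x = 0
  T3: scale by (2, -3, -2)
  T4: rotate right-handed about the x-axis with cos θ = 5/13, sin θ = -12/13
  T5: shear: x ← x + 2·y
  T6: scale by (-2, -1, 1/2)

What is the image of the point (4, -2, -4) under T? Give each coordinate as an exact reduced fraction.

T(p) = (-244/13, -126/13, -16/13)

T1 shear: x ← x − 1/2·y: (4, -2, -4) → (5, -2, -4)
T2 reflect across x = 0: (5, -2, -4) → (-5, -2, -4)
T3 scale by (2, -3, -2): (-5, -2, -4) → (-10, 6, 8)
T4 rotate right-handed about the x-axis with cos θ = 5/13, sin θ = -12/13: (-10, 6, 8) → (-10, 126/13, -32/13)
T5 shear: x ← x + 2·y: (-10, 126/13, -32/13) → (122/13, 126/13, -32/13)
T6 scale by (-2, -1, 1/2): (122/13, 126/13, -32/13) → (-244/13, -126/13, -16/13)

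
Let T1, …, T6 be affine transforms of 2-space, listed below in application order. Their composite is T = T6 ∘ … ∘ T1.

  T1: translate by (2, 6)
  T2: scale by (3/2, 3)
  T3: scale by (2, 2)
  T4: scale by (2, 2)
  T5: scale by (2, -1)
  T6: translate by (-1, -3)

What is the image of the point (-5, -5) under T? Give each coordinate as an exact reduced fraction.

T(p) = (-37, -15)

T1 translate by (2, 6): (-5, -5) → (-3, 1)
T2 scale by (3/2, 3): (-3, 1) → (-9/2, 3)
T3 scale by (2, 2): (-9/2, 3) → (-9, 6)
T4 scale by (2, 2): (-9, 6) → (-18, 12)
T5 scale by (2, -1): (-18, 12) → (-36, -12)
T6 translate by (-1, -3): (-36, -12) → (-37, -15)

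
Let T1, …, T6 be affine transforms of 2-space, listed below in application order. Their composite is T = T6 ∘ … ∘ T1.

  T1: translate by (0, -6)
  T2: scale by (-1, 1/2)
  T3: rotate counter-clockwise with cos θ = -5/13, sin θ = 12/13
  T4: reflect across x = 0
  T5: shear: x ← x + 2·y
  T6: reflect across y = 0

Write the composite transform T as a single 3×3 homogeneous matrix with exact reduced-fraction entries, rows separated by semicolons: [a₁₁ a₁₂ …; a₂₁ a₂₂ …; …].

T1 = [1 0 0; 0 1 -6; 0 0 1]
T2·T1 = [-1 0 0; 0 1/2 -3; 0 0 1]
T3·…·T1 = [5/13 -6/13 36/13; -12/13 -5/26 15/13; 0 0 1]
T4·…·T1 = [-5/13 6/13 -36/13; -12/13 -5/26 15/13; 0 0 1]
T5·…·T1 = [-29/13 1/13 -6/13; -12/13 -5/26 15/13; 0 0 1]
T6·…·T1 = [-29/13 1/13 -6/13; 12/13 5/26 -15/13; 0 0 1]

T = [-29/13 1/13 -6/13; 12/13 5/26 -15/13; 0 0 1]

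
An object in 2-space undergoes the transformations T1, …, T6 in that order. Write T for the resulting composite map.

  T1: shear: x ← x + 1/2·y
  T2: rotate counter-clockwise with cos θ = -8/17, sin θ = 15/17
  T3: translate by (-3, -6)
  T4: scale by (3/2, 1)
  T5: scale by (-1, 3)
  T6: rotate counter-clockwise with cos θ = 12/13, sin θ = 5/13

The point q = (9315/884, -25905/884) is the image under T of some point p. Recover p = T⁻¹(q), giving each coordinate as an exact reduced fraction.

T1 = [1 1/2 0; 0 1 0; 0 0 1]
T2·T1 = [-8/17 -19/17 0; 15/17 -1/34 0; 0 0 1]
T3·…·T1 = [-8/17 -19/17 -3; 15/17 -1/34 -6; 0 0 1]
T4·…·T1 = [-12/17 -57/34 -9/2; 15/17 -1/34 -6; 0 0 1]
T5·…·T1 = [12/17 57/34 9/2; 45/17 -3/34 -18; 0 0 1]
T6·…·T1 = [-81/221 699/442 144/13; 600/221 249/442 -387/26; 0 0 1]
det M = -9/2; M⁻¹ = [-83/663 233/663 225/34; 400/663 18/221 -93/17; 0 0 1]
M⁻¹ · (9315/884, -25905/884)ᵀ = (-5, -3/2)ᵀ

p = (-5, -3/2)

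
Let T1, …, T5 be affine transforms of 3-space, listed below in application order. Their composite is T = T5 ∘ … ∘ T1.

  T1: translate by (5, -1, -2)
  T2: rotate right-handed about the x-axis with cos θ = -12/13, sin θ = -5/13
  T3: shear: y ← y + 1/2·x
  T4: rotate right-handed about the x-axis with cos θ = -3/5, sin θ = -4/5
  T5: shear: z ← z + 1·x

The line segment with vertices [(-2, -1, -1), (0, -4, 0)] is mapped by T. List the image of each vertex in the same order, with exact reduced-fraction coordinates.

T1 translate by (5, -1, -2): (-2, -1, -1) → (3, -2, -3); (0, -4, 0) → (5, -5, -2)
T2 rotate right-handed about the x-axis with cos θ = -12/13, sin θ = -5/13: (3, -2, -3) → (3, 9/13, 46/13); (5, -5, -2) → (5, 50/13, 49/13)
T3 shear: y ← y + 1/2·x: (3, 9/13, 46/13) → (3, 57/26, 46/13); (5, 50/13, 49/13) → (5, 165/26, 49/13)
T4 rotate right-handed about the x-axis with cos θ = -3/5, sin θ = -4/5: (3, 57/26, 46/13) → (3, 197/130, -252/65); (5, 165/26, 49/13) → (5, -103/130, -477/65)
T5 shear: z ← z + 1·x: (3, 197/130, -252/65) → (3, 197/130, -57/65); (5, -103/130, -477/65) → (5, -103/130, -152/65)

image vertices: (3, 197/130, -57/65), (5, -103/130, -152/65)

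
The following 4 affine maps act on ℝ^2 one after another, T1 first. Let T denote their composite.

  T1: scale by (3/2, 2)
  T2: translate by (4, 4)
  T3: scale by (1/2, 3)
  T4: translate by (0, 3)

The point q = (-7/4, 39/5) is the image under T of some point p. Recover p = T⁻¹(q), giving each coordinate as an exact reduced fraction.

T1 = [3/2 0 0; 0 2 0; 0 0 1]
T2·T1 = [3/2 0 4; 0 2 4; 0 0 1]
T3·…·T1 = [3/4 0 2; 0 6 12; 0 0 1]
T4·…·T1 = [3/4 0 2; 0 6 15; 0 0 1]
det M = 9/2; M⁻¹ = [4/3 0 -8/3; 0 1/6 -5/2; 0 0 1]
M⁻¹ · (-7/4, 39/5)ᵀ = (-5, -6/5)ᵀ

p = (-5, -6/5)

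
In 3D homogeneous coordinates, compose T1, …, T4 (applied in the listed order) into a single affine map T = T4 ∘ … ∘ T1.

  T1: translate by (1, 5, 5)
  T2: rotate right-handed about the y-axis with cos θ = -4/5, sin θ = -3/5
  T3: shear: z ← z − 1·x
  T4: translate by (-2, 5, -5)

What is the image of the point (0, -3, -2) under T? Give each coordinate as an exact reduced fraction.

T(p) = (-23/5, 7, -21/5)

T1 translate by (1, 5, 5): (0, -3, -2) → (1, 2, 3)
T2 rotate right-handed about the y-axis with cos θ = -4/5, sin θ = -3/5: (1, 2, 3) → (-13/5, 2, -9/5)
T3 shear: z ← z − 1·x: (-13/5, 2, -9/5) → (-13/5, 2, 4/5)
T4 translate by (-2, 5, -5): (-13/5, 2, 4/5) → (-23/5, 7, -21/5)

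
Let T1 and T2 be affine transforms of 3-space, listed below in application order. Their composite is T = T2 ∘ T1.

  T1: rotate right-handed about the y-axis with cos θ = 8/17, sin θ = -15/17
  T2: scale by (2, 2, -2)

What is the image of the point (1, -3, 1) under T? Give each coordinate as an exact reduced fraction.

T1 rotate right-handed about the y-axis with cos θ = 8/17, sin θ = -15/17: (1, -3, 1) → (-7/17, -3, 23/17)
T2 scale by (2, 2, -2): (-7/17, -3, 23/17) → (-14/17, -6, -46/17)

T(p) = (-14/17, -6, -46/17)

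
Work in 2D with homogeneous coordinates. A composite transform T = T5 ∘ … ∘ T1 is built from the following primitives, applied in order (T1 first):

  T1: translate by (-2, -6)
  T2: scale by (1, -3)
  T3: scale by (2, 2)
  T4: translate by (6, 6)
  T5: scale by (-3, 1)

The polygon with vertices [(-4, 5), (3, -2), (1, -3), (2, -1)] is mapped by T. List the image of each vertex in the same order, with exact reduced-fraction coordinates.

T1 translate by (-2, -6): (-4, 5) → (-6, -1); (3, -2) → (1, -8); (1, -3) → (-1, -9); (2, -1) → (0, -7)
T2 scale by (1, -3): (-6, -1) → (-6, 3); (1, -8) → (1, 24); (-1, -9) → (-1, 27); (0, -7) → (0, 21)
T3 scale by (2, 2): (-6, 3) → (-12, 6); (1, 24) → (2, 48); (-1, 27) → (-2, 54); (0, 21) → (0, 42)
T4 translate by (6, 6): (-12, 6) → (-6, 12); (2, 48) → (8, 54); (-2, 54) → (4, 60); (0, 42) → (6, 48)
T5 scale by (-3, 1): (-6, 12) → (18, 12); (8, 54) → (-24, 54); (4, 60) → (-12, 60); (6, 48) → (-18, 48)

image vertices: (18, 12), (-24, 54), (-12, 60), (-18, 48)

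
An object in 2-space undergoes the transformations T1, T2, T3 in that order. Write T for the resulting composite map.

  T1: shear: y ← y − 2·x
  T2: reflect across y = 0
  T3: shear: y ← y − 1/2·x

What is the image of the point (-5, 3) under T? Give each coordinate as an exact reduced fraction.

T(p) = (-5, -21/2)

T1 shear: y ← y − 2·x: (-5, 3) → (-5, 13)
T2 reflect across y = 0: (-5, 13) → (-5, -13)
T3 shear: y ← y − 1/2·x: (-5, -13) → (-5, -21/2)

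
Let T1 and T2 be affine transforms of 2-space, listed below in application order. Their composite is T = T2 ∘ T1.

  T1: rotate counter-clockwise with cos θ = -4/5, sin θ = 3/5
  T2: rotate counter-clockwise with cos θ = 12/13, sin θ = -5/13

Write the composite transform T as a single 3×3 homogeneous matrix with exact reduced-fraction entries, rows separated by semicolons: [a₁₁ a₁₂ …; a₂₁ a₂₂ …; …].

T = [-33/65 -56/65 0; 56/65 -33/65 0; 0 0 1]

T1 = [-4/5 -3/5 0; 3/5 -4/5 0; 0 0 1]
T2·T1 = [-33/65 -56/65 0; 56/65 -33/65 0; 0 0 1]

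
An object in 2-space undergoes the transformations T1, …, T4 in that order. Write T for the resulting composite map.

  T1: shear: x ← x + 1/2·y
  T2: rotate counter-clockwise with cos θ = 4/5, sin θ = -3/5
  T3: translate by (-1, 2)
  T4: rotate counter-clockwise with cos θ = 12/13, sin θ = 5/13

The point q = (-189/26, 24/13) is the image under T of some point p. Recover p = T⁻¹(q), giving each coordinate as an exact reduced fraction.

T1 = [1 1/2 0; 0 1 0; 0 0 1]
T2·T1 = [4/5 1 0; -3/5 1/2 0; 0 0 1]
T3·…·T1 = [4/5 1 -1; -3/5 1/2 2; 0 0 1]
T4·…·T1 = [63/65 19/26 -22/13; -16/65 11/13 19/13; 0 0 1]
det M = 1; M⁻¹ = [11/13 -19/26 5/2; 16/65 63/65 -1; 0 0 1]
M⁻¹ · (-189/26, 24/13)ᵀ = (-5, -1)ᵀ

p = (-5, -1)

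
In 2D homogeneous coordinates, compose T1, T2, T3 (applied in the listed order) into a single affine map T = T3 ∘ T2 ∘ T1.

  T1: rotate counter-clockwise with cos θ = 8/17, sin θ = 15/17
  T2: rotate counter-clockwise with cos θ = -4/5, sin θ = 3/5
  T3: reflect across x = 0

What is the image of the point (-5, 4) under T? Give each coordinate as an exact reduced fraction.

T1 rotate counter-clockwise with cos θ = 8/17, sin θ = 15/17: (-5, 4) → (-100/17, -43/17)
T2 rotate counter-clockwise with cos θ = -4/5, sin θ = 3/5: (-100/17, -43/17) → (529/85, -128/85)
T3 reflect across x = 0: (529/85, -128/85) → (-529/85, -128/85)

T(p) = (-529/85, -128/85)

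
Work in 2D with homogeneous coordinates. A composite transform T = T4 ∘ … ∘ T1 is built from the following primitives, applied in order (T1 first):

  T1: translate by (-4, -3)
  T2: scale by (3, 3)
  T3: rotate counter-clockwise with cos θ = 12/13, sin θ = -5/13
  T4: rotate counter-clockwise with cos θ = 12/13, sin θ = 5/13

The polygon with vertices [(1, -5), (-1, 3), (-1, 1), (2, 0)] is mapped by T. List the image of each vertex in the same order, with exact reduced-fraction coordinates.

image vertices: (-9, -24), (-15, 0), (-15, -6), (-6, -9)

T1 translate by (-4, -3): (1, -5) → (-3, -8); (-1, 3) → (-5, 0); (-1, 1) → (-5, -2); (2, 0) → (-2, -3)
T2 scale by (3, 3): (-3, -8) → (-9, -24); (-5, 0) → (-15, 0); (-5, -2) → (-15, -6); (-2, -3) → (-6, -9)
T3 rotate counter-clockwise with cos θ = 12/13, sin θ = -5/13: (-9, -24) → (-228/13, -243/13); (-15, 0) → (-180/13, 75/13); (-15, -6) → (-210/13, 3/13); (-6, -9) → (-9, -6)
T4 rotate counter-clockwise with cos θ = 12/13, sin θ = 5/13: (-228/13, -243/13) → (-9, -24); (-180/13, 75/13) → (-15, 0); (-210/13, 3/13) → (-15, -6); (-9, -6) → (-6, -9)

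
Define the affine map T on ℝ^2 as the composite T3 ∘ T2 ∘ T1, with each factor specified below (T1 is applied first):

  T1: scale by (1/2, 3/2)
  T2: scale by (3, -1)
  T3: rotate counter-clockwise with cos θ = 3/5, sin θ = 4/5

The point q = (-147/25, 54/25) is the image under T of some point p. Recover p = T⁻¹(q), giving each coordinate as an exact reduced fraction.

p = (-6/5, -4)

T1 = [1/2 0 0; 0 3/2 0; 0 0 1]
T2·T1 = [3/2 0 0; 0 -3/2 0; 0 0 1]
T3·…·T1 = [9/10 6/5 0; 6/5 -9/10 0; 0 0 1]
det M = -9/4; M⁻¹ = [2/5 8/15 0; 8/15 -2/5 0; 0 0 1]
M⁻¹ · (-147/25, 54/25)ᵀ = (-6/5, -4)ᵀ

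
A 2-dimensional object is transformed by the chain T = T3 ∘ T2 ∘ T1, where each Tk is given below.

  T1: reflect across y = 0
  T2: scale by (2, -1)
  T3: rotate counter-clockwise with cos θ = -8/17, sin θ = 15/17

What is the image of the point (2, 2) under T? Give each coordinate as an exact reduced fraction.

T(p) = (-62/17, 44/17)

T1 reflect across y = 0: (2, 2) → (2, -2)
T2 scale by (2, -1): (2, -2) → (4, 2)
T3 rotate counter-clockwise with cos θ = -8/17, sin θ = 15/17: (4, 2) → (-62/17, 44/17)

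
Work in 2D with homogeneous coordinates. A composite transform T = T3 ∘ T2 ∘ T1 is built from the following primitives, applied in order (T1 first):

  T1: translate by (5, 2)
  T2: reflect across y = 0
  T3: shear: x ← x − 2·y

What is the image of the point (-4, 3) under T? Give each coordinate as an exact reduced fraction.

T1 translate by (5, 2): (-4, 3) → (1, 5)
T2 reflect across y = 0: (1, 5) → (1, -5)
T3 shear: x ← x − 2·y: (1, -5) → (11, -5)

T(p) = (11, -5)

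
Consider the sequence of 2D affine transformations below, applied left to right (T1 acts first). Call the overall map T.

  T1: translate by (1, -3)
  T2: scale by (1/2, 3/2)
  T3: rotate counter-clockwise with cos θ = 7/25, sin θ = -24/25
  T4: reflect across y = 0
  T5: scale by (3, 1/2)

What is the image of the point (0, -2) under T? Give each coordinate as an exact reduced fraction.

T1 translate by (1, -3): (0, -2) → (1, -5)
T2 scale by (1/2, 3/2): (1, -5) → (1/2, -15/2)
T3 rotate counter-clockwise with cos θ = 7/25, sin θ = -24/25: (1/2, -15/2) → (-353/50, -129/50)
T4 reflect across y = 0: (-353/50, -129/50) → (-353/50, 129/50)
T5 scale by (3, 1/2): (-353/50, 129/50) → (-1059/50, 129/100)

T(p) = (-1059/50, 129/100)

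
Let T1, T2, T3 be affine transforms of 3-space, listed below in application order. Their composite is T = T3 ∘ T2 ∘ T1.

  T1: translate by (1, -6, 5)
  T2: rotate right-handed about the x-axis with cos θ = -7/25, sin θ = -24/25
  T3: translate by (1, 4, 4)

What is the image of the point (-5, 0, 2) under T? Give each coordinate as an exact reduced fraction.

T(p) = (-3, 62/5, 39/5)

T1 translate by (1, -6, 5): (-5, 0, 2) → (-4, -6, 7)
T2 rotate right-handed about the x-axis with cos θ = -7/25, sin θ = -24/25: (-4, -6, 7) → (-4, 42/5, 19/5)
T3 translate by (1, 4, 4): (-4, 42/5, 19/5) → (-3, 62/5, 39/5)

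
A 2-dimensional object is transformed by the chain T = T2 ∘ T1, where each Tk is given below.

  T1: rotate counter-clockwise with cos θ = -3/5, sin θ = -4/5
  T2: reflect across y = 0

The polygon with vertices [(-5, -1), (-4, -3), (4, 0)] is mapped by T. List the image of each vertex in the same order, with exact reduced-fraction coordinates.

image vertices: (11/5, -23/5), (0, -5), (-12/5, 16/5)

T1 rotate counter-clockwise with cos θ = -3/5, sin θ = -4/5: (-5, -1) → (11/5, 23/5); (-4, -3) → (0, 5); (4, 0) → (-12/5, -16/5)
T2 reflect across y = 0: (11/5, 23/5) → (11/5, -23/5); (0, 5) → (0, -5); (-12/5, -16/5) → (-12/5, 16/5)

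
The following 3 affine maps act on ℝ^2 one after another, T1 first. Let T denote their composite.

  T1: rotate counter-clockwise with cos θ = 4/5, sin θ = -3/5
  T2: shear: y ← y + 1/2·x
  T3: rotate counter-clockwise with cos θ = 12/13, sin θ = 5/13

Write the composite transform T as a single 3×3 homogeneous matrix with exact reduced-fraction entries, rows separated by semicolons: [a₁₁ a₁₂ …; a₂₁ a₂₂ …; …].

T1 = [4/5 3/5 0; -3/5 4/5 0; 0 0 1]
T2·T1 = [4/5 3/5 0; -1/5 11/10 0; 0 0 1]
T3·…·T1 = [53/65 17/130 0; 8/65 81/65 0; 0 0 1]

T = [53/65 17/130 0; 8/65 81/65 0; 0 0 1]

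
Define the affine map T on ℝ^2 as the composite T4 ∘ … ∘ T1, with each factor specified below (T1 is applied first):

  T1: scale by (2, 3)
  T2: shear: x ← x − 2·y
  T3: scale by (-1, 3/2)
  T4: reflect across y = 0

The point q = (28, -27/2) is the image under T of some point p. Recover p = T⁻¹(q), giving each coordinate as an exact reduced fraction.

p = (-5, 3)

T1 = [2 0 0; 0 3 0; 0 0 1]
T2·T1 = [2 -6 0; 0 3 0; 0 0 1]
T3·…·T1 = [-2 6 0; 0 9/2 0; 0 0 1]
T4·…·T1 = [-2 6 0; 0 -9/2 0; 0 0 1]
det M = 9; M⁻¹ = [-1/2 -2/3 0; 0 -2/9 0; 0 0 1]
M⁻¹ · (28, -27/2)ᵀ = (-5, 3)ᵀ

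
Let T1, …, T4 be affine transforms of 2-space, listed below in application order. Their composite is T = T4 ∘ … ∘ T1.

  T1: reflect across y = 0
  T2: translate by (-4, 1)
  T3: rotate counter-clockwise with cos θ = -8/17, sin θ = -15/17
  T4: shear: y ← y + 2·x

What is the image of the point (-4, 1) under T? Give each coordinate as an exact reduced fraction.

T(p) = (64/17, 248/17)

T1 reflect across y = 0: (-4, 1) → (-4, -1)
T2 translate by (-4, 1): (-4, -1) → (-8, 0)
T3 rotate counter-clockwise with cos θ = -8/17, sin θ = -15/17: (-8, 0) → (64/17, 120/17)
T4 shear: y ← y + 2·x: (64/17, 120/17) → (64/17, 248/17)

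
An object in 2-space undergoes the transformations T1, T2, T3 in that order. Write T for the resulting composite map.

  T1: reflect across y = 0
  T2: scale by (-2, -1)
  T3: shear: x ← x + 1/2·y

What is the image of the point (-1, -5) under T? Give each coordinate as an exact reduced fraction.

T(p) = (-1/2, -5)

T1 reflect across y = 0: (-1, -5) → (-1, 5)
T2 scale by (-2, -1): (-1, 5) → (2, -5)
T3 shear: x ← x + 1/2·y: (2, -5) → (-1/2, -5)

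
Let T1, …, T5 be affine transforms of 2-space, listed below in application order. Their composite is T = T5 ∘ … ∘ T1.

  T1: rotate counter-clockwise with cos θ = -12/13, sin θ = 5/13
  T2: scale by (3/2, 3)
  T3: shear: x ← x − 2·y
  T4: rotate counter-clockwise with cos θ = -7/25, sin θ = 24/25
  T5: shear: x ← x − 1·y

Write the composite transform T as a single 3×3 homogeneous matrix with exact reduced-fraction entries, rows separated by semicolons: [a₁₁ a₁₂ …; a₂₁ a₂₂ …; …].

T = [1233/325 -111/26 0; -1257/325 72/13 0; 0 0 1]

T1 = [-12/13 -5/13 0; 5/13 -12/13 0; 0 0 1]
T2·T1 = [-18/13 -15/26 0; 15/13 -36/13 0; 0 0 1]
T3·…·T1 = [-48/13 129/26 0; 15/13 -36/13 0; 0 0 1]
T4·…·T1 = [-24/325 33/26 0; -1257/325 72/13 0; 0 0 1]
T5·…·T1 = [1233/325 -111/26 0; -1257/325 72/13 0; 0 0 1]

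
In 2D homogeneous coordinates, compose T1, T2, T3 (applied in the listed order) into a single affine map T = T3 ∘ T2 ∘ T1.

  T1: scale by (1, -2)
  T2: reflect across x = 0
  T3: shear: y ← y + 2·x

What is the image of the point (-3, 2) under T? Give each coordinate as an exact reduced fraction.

T1 scale by (1, -2): (-3, 2) → (-3, -4)
T2 reflect across x = 0: (-3, -4) → (3, -4)
T3 shear: y ← y + 2·x: (3, -4) → (3, 2)

T(p) = (3, 2)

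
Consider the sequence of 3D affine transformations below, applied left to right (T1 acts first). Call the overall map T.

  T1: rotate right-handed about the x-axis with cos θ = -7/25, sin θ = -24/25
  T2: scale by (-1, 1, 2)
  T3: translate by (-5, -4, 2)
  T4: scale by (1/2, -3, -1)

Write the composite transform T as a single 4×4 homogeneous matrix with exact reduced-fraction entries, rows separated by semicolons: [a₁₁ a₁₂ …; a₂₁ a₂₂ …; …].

T = [-1/2 0 0 -5/2; 0 21/25 -72/25 12; 0 48/25 14/25 -2; 0 0 0 1]

T1 = [1 0 0 0; 0 -7/25 24/25 0; 0 -24/25 -7/25 0; 0 0 0 1]
T2·T1 = [-1 0 0 0; 0 -7/25 24/25 0; 0 -48/25 -14/25 0; 0 0 0 1]
T3·…·T1 = [-1 0 0 -5; 0 -7/25 24/25 -4; 0 -48/25 -14/25 2; 0 0 0 1]
T4·…·T1 = [-1/2 0 0 -5/2; 0 21/25 -72/25 12; 0 48/25 14/25 -2; 0 0 0 1]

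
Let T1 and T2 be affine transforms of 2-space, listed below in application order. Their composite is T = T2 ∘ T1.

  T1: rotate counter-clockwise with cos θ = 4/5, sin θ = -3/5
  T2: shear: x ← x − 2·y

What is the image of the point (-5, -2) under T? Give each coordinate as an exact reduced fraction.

T1 rotate counter-clockwise with cos θ = 4/5, sin θ = -3/5: (-5, -2) → (-26/5, 7/5)
T2 shear: x ← x − 2·y: (-26/5, 7/5) → (-8, 7/5)

T(p) = (-8, 7/5)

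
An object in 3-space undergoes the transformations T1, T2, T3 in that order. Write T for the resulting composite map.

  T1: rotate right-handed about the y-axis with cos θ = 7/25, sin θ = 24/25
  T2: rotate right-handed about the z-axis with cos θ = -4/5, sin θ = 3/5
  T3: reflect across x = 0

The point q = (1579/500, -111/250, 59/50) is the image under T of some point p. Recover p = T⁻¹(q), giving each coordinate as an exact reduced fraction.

T1 = [7/25 0 24/25 0; 0 1 0 0; -24/25 0 7/25 0; 0 0 0 1]
T2·T1 = [-28/125 -3/5 -96/125 0; 21/125 -4/5 72/125 0; -24/25 0 7/25 0; 0 0 0 1]
T3·…·T1 = [28/125 3/5 96/125 0; 21/125 -4/5 72/125 0; -24/25 0 7/25 0; 0 0 0 1]
det M = -1; M⁻¹ = [28/125 21/125 -24/25 0; 3/5 -4/5 0 0; 96/125 72/125 7/25 0; 0 0 0 1]
M⁻¹ · (1579/500, -111/250, 59/50)ᵀ = (-1/2, 9/4, 5/2)ᵀ

p = (-1/2, 9/4, 5/2)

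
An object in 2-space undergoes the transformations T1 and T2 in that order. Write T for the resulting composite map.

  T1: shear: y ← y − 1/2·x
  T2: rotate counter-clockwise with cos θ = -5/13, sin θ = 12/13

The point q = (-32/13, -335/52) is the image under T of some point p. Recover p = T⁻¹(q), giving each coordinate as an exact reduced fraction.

p = (-5, 9/4)

T1 = [1 0 0; -1/2 1 0; 0 0 1]
T2·T1 = [1/13 -12/13 0; 29/26 -5/13 0; 0 0 1]
det M = 1; M⁻¹ = [-5/13 12/13 0; -29/26 1/13 0; 0 0 1]
M⁻¹ · (-32/13, -335/52)ᵀ = (-5, 9/4)ᵀ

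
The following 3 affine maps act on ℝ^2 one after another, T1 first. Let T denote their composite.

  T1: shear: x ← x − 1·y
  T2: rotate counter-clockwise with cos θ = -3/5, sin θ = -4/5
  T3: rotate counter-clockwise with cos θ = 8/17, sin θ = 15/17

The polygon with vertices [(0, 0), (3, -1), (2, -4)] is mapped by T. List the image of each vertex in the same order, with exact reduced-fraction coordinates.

T1 shear: x ← x − 1·y: (0, 0) → (0, 0); (3, -1) → (4, -1); (2, -4) → (6, -4)
T2 rotate counter-clockwise with cos θ = -3/5, sin θ = -4/5: (0, 0) → (0, 0); (4, -1) → (-16/5, -13/5); (6, -4) → (-34/5, -12/5)
T3 rotate counter-clockwise with cos θ = 8/17, sin θ = 15/17: (0, 0) → (0, 0); (-16/5, -13/5) → (67/85, -344/85); (-34/5, -12/5) → (-92/85, -606/85)

image vertices: (0, 0), (67/85, -344/85), (-92/85, -606/85)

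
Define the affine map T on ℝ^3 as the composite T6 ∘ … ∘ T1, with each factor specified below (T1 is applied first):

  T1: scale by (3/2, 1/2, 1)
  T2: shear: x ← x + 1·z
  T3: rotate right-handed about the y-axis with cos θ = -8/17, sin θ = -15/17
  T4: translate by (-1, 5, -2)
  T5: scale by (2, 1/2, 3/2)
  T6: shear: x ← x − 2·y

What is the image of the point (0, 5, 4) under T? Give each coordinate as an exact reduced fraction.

T1 scale by (3/2, 1/2, 1): (0, 5, 4) → (0, 5/2, 4)
T2 shear: x ← x + 1·z: (0, 5/2, 4) → (4, 5/2, 4)
T3 rotate right-handed about the y-axis with cos θ = -8/17, sin θ = -15/17: (4, 5/2, 4) → (-92/17, 5/2, 28/17)
T4 translate by (-1, 5, -2): (-92/17, 5/2, 28/17) → (-109/17, 15/2, -6/17)
T5 scale by (2, 1/2, 3/2): (-109/17, 15/2, -6/17) → (-218/17, 15/4, -9/17)
T6 shear: x ← x − 2·y: (-218/17, 15/4, -9/17) → (-691/34, 15/4, -9/17)

T(p) = (-691/34, 15/4, -9/17)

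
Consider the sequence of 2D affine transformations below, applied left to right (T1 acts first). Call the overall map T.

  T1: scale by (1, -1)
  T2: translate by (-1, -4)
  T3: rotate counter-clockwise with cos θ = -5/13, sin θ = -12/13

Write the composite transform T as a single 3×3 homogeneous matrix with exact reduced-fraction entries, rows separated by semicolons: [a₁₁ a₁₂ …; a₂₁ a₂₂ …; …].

T1 = [1 0 0; 0 -1 0; 0 0 1]
T2·T1 = [1 0 -1; 0 -1 -4; 0 0 1]
T3·…·T1 = [-5/13 -12/13 -43/13; -12/13 5/13 32/13; 0 0 1]

T = [-5/13 -12/13 -43/13; -12/13 5/13 32/13; 0 0 1]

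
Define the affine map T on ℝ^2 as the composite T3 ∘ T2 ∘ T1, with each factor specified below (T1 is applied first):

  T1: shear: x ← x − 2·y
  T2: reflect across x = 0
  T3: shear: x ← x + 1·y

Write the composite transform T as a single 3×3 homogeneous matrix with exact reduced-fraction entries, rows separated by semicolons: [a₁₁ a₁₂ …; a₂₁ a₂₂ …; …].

T1 = [1 -2 0; 0 1 0; 0 0 1]
T2·T1 = [-1 2 0; 0 1 0; 0 0 1]
T3·…·T1 = [-1 3 0; 0 1 0; 0 0 1]

T = [-1 3 0; 0 1 0; 0 0 1]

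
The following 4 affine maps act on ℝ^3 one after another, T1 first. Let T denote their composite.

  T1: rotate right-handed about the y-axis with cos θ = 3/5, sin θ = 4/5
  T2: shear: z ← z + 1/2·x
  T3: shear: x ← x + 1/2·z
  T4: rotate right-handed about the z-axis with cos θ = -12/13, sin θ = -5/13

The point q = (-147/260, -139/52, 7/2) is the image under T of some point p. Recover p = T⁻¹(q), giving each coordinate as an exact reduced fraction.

T1 = [3/5 0 4/5 0; 0 1 0 0; -4/5 0 3/5 0; 0 0 0 1]
T2·T1 = [3/5 0 4/5 0; 0 1 0 0; -1/2 0 1 0; 0 0 0 1]
T3·…·T1 = [7/20 0 13/10 0; 0 1 0 0; -1/2 0 1 0; 0 0 0 1]
T4·…·T1 = [-21/65 5/13 -6/5 0; -7/52 -12/13 -1/2 0; -1/2 0 1 0; 0 0 0 1]
det M = 1; M⁻¹ = [-12/13 -5/13 -13/10 0; 5/13 -12/13 0 0; -6/13 -5/26 7/20 0; 0 0 0 1]
M⁻¹ · (-147/260, -139/52, 7/2)ᵀ = (-3, 9/4, 2)ᵀ

p = (-3, 9/4, 2)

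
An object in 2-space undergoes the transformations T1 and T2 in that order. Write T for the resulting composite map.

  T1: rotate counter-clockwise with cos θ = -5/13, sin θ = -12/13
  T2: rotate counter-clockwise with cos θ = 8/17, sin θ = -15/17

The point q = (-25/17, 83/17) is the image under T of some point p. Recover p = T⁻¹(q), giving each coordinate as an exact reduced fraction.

p = (1, -5)

T1 = [-5/13 12/13 0; -12/13 -5/13 0; 0 0 1]
T2·T1 = [-220/221 21/221 0; -21/221 -220/221 0; 0 0 1]
det M = 1; M⁻¹ = [-220/221 -21/221 0; 21/221 -220/221 0; 0 0 1]
M⁻¹ · (-25/17, 83/17)ᵀ = (1, -5)ᵀ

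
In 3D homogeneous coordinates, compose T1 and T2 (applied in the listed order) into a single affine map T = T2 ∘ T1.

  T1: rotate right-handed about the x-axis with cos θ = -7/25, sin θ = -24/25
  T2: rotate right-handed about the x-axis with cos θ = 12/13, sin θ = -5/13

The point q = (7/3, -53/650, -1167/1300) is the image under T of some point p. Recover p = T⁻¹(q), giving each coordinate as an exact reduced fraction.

p = (7/3, 3/4, 1/2)

T1 = [1 0 0 0; 0 -7/25 24/25 0; 0 -24/25 -7/25 0; 0 0 0 1]
T2·T1 = [1 0 0 0; 0 -204/325 253/325 0; 0 -253/325 -204/325 0; 0 0 0 1]
det M = 1; M⁻¹ = [1 0 0 0; 0 -204/325 -253/325 0; 0 253/325 -204/325 0; 0 0 0 1]
M⁻¹ · (7/3, -53/650, -1167/1300)ᵀ = (7/3, 3/4, 1/2)ᵀ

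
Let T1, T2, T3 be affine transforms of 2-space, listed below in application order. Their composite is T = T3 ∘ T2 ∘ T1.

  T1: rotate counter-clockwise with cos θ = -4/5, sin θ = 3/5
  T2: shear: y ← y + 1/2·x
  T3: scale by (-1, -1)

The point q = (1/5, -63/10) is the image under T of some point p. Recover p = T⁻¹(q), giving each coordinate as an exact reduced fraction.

T1 = [-4/5 -3/5 0; 3/5 -4/5 0; 0 0 1]
T2·T1 = [-4/5 -3/5 0; 1/5 -11/10 0; 0 0 1]
T3·…·T1 = [4/5 3/5 0; -1/5 11/10 0; 0 0 1]
det M = 1; M⁻¹ = [11/10 -3/5 0; 1/5 4/5 0; 0 0 1]
M⁻¹ · (1/5, -63/10)ᵀ = (4, -5)ᵀ

p = (4, -5)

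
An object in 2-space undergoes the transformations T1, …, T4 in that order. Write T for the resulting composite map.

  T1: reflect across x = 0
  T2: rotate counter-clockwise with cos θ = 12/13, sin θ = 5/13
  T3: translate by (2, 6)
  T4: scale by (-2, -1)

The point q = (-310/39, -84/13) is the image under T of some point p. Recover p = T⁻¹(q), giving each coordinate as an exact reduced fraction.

p = (-2, -1/3)

T1 = [-1 0 0; 0 1 0; 0 0 1]
T2·T1 = [-12/13 -5/13 0; -5/13 12/13 0; 0 0 1]
T3·…·T1 = [-12/13 -5/13 2; -5/13 12/13 6; 0 0 1]
T4·…·T1 = [24/13 10/13 -4; 5/13 -12/13 -6; 0 0 1]
det M = -2; M⁻¹ = [6/13 5/13 54/13; 5/26 -12/13 -62/13; 0 0 1]
M⁻¹ · (-310/39, -84/13)ᵀ = (-2, -1/3)ᵀ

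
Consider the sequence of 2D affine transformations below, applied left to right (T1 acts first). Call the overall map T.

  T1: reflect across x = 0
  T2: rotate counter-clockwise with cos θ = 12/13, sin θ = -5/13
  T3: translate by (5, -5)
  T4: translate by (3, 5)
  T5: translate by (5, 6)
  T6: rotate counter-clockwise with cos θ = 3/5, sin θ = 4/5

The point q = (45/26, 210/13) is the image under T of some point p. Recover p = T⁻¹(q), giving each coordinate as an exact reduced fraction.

T1 = [-1 0 0; 0 1 0; 0 0 1]
T2·T1 = [-12/13 5/13 0; 5/13 12/13 0; 0 0 1]
T3·…·T1 = [-12/13 5/13 5; 5/13 12/13 -5; 0 0 1]
T4·…·T1 = [-12/13 5/13 8; 5/13 12/13 0; 0 0 1]
T5·…·T1 = [-12/13 5/13 13; 5/13 12/13 6; 0 0 1]
T6·…·T1 = [-56/65 -33/65 3; -33/65 56/65 14; 0 0 1]
det M = -1; M⁻¹ = [-56/65 -33/65 126/13; -33/65 56/65 -137/13; 0 0 1]
M⁻¹ · (45/26, 210/13)ᵀ = (0, 5/2)ᵀ

p = (0, 5/2)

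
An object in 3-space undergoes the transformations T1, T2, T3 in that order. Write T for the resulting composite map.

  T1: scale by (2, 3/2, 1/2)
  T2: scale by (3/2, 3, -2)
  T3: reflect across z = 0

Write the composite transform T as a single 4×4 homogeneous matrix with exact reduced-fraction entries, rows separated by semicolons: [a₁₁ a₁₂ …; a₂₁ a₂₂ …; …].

T1 = [2 0 0 0; 0 3/2 0 0; 0 0 1/2 0; 0 0 0 1]
T2·T1 = [3 0 0 0; 0 9/2 0 0; 0 0 -1 0; 0 0 0 1]
T3·…·T1 = [3 0 0 0; 0 9/2 0 0; 0 0 1 0; 0 0 0 1]

T = [3 0 0 0; 0 9/2 0 0; 0 0 1 0; 0 0 0 1]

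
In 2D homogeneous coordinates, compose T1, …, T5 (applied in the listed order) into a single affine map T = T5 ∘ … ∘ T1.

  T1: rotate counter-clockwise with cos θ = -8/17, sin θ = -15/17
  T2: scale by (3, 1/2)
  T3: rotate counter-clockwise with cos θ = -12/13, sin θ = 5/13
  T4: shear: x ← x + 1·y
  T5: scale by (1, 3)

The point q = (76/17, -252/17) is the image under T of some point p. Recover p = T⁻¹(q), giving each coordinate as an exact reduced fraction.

p = (0, -4)

T1 = [-8/17 15/17 0; -15/17 -8/17 0; 0 0 1]
T2·T1 = [-24/17 45/17 0; -15/34 -4/17 0; 0 0 1]
T3·…·T1 = [651/442 -40/17 0; -30/221 21/17 0; 0 0 1]
T4·…·T1 = [591/442 -19/17 0; -30/221 21/17 0; 0 0 1]
T5·…·T1 = [591/442 -19/17 0; -90/221 63/17 0; 0 0 1]
det M = 9/2; M⁻¹ = [14/17 38/153 0; 20/221 197/663 0; 0 0 1]
M⁻¹ · (76/17, -252/17)ᵀ = (0, -4)ᵀ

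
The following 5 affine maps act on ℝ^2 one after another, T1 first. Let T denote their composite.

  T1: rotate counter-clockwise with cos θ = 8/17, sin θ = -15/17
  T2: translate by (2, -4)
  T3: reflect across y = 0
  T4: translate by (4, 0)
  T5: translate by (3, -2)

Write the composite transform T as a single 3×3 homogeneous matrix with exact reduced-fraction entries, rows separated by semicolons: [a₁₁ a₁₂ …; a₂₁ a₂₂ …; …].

T1 = [8/17 15/17 0; -15/17 8/17 0; 0 0 1]
T2·T1 = [8/17 15/17 2; -15/17 8/17 -4; 0 0 1]
T3·…·T1 = [8/17 15/17 2; 15/17 -8/17 4; 0 0 1]
T4·…·T1 = [8/17 15/17 6; 15/17 -8/17 4; 0 0 1]
T5·…·T1 = [8/17 15/17 9; 15/17 -8/17 2; 0 0 1]

T = [8/17 15/17 9; 15/17 -8/17 2; 0 0 1]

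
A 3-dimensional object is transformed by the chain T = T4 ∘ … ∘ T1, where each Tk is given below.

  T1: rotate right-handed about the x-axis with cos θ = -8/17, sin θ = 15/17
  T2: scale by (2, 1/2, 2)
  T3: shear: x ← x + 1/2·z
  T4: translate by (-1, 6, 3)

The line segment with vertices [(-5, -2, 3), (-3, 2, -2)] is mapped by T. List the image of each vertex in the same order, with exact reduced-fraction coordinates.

T1 rotate right-handed about the x-axis with cos θ = -8/17, sin θ = 15/17: (-5, -2, 3) → (-5, -29/17, -54/17); (-3, 2, -2) → (-3, 14/17, 46/17)
T2 scale by (2, 1/2, 2): (-5, -29/17, -54/17) → (-10, -29/34, -108/17); (-3, 14/17, 46/17) → (-6, 7/17, 92/17)
T3 shear: x ← x + 1/2·z: (-10, -29/34, -108/17) → (-224/17, -29/34, -108/17); (-6, 7/17, 92/17) → (-56/17, 7/17, 92/17)
T4 translate by (-1, 6, 3): (-224/17, -29/34, -108/17) → (-241/17, 175/34, -57/17); (-56/17, 7/17, 92/17) → (-73/17, 109/17, 143/17)

image vertices: (-241/17, 175/34, -57/17), (-73/17, 109/17, 143/17)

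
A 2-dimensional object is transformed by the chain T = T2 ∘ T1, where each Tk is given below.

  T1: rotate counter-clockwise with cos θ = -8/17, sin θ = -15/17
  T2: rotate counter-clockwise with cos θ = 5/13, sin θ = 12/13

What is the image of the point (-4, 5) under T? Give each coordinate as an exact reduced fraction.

T1 rotate counter-clockwise with cos θ = -8/17, sin θ = -15/17: (-4, 5) → (107/17, 20/17)
T2 rotate counter-clockwise with cos θ = 5/13, sin θ = 12/13: (107/17, 20/17) → (295/221, 1384/221)

T(p) = (295/221, 1384/221)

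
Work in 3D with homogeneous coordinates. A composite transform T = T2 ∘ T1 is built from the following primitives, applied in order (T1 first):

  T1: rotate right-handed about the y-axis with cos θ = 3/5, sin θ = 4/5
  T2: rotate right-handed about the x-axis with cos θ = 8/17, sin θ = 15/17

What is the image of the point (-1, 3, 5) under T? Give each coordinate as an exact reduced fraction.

T(p) = (17/5, -33/17, 377/85)

T1 rotate right-handed about the y-axis with cos θ = 3/5, sin θ = 4/5: (-1, 3, 5) → (17/5, 3, 19/5)
T2 rotate right-handed about the x-axis with cos θ = 8/17, sin θ = 15/17: (17/5, 3, 19/5) → (17/5, -33/17, 377/85)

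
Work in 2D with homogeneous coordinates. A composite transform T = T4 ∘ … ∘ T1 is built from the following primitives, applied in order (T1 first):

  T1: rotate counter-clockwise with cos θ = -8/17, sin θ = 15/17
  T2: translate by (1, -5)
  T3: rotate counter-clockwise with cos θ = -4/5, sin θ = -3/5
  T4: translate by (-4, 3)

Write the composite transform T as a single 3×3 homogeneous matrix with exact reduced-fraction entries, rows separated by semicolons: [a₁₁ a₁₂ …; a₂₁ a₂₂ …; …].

T = [77/85 36/85 -39/5; -36/85 77/85 32/5; 0 0 1]

T1 = [-8/17 -15/17 0; 15/17 -8/17 0; 0 0 1]
T2·T1 = [-8/17 -15/17 1; 15/17 -8/17 -5; 0 0 1]
T3·…·T1 = [77/85 36/85 -19/5; -36/85 77/85 17/5; 0 0 1]
T4·…·T1 = [77/85 36/85 -39/5; -36/85 77/85 32/5; 0 0 1]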